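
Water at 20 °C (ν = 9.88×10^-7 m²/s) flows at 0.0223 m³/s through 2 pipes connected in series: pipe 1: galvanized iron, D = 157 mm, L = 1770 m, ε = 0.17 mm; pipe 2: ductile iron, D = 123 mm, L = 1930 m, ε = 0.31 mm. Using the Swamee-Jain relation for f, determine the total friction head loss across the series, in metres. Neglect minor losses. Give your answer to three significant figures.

H ≈ 89.0 m

Pipe 1: V = 1.152 m/s, Re = 1.83×10^5, ε/D = 0.00108, f = 0.02162, h_1 = f(L/D)V²/2g = 16.49 m
Pipe 2: V = 1.877 m/s, Re = 2.34×10^5, ε/D = 0.00252, f = 0.02575, h_2 = f(L/D)V²/2g = 72.53 m
Series → Q common, losses add: H = Σh = 89.02 m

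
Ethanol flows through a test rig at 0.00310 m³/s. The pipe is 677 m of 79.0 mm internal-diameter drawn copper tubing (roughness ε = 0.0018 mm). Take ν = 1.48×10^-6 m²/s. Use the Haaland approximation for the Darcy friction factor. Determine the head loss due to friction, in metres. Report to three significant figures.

V = 4Q/(πD²) = 4·0.00310/(π·0.0790²) = 0.6324 m/s
Re = VD/ν = 0.6324·0.0790/1.48×10^-6 = 3.38×10^4 → turbulent
ε/D = 0.0018/79.0 = 2.28×10^-5
Haaland: f = 0.02272
h_f = f(L/D)V²/(2g) = 0.02272·(677/0.0790)·0.6324²/(2·9.81) = 3.969 m

h_f ≈ 3.97 m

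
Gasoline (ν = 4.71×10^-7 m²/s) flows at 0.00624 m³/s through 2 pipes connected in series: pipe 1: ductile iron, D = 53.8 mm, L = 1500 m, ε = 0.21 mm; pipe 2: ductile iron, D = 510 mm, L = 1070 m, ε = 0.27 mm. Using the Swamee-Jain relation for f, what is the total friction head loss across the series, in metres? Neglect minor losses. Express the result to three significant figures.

Pipe 1: V = 2.745 m/s, Re = 3.14×10^5, ε/D = 0.00390, f = 0.02871, h_1 = f(L/D)V²/2g = 307.4 m
Pipe 2: V = 0.03055 m/s, Re = 3.31×10^4, ε/D = 5.29×10^-4, f = 0.02445, h_2 = f(L/D)V²/2g = 0.002440 m
Series → Q common, losses add: H = Σh = 307.4 m

H ≈ 307 m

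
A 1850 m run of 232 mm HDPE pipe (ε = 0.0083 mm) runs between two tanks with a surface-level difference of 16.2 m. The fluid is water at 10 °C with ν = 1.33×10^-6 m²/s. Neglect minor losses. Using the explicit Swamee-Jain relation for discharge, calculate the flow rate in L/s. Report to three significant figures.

Swamee-Jain (Type II): Q = -0.965·√(gD⁵h_f/L)·ln[ε/(3.7D) + √(3.17ν²L/(gD³h_f))]
√(gD⁵h_f/L) = √(9.81·0.232⁵·16.2/1850) = 0.007598
ε/(3.7D) = 9.67×10^-6; √(3.17ν²L/(gD³h_f)) = 7.23×10^-5
Q = -0.965·0.007598·ln(8.197×10^-5) = 0.06899 m³/s
Check: V = 1.63 m/s, Re = 2.85×10^5, f = 0.01491, h_f = 16.1 m ≈ 16.2 m ✓

Q ≈ 69.0 L/s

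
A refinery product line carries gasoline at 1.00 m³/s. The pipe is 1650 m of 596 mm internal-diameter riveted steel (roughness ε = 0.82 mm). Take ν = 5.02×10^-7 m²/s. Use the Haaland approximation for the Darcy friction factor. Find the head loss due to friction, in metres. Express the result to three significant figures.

V = 4Q/(πD²) = 4·1.00/(π·0.596²) = 3.584 m/s
Re = VD/ν = 3.584·0.596/5.02×10^-7 = 4.26×10^6 → turbulent
ε/D = 0.82/596 = 0.00138
Haaland: f = 0.02135
h_f = f(L/D)V²/(2g) = 0.02135·(1650/0.596)·3.584²/(2·9.81) = 38.70 m

h_f ≈ 38.7 m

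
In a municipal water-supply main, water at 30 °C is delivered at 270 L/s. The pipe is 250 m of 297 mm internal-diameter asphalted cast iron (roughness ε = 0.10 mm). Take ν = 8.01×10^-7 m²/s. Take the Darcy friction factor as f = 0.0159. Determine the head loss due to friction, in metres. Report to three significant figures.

V = 4Q/(πD²) = 4·0.270/(π·0.297²) = 3.897 m/s
h_f = f(L/D)V²/(2g) = 0.01590·(250/0.297)·3.897²/(2·9.81) = 10.36 m

h_f ≈ 10.4 m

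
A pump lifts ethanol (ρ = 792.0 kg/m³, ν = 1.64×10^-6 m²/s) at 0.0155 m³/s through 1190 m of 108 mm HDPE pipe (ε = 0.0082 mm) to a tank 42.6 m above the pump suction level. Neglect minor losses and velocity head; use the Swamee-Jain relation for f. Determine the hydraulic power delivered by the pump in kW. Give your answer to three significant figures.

P_hyd ≈ 8.60 kW

V = 4Q/(πD²) = 1.692 m/s; Re = 1.11×10^5; ε/D = 7.59×10^-5; f = 0.01795
h_f = f(L/D)V²/2g = 28.85 m
Total head H = z + h_f = 42.6 + 28.85 = 71.45 m
P_hyd = ρgQH = 792.0·9.81·0.0155·71.45 = 8.605 kW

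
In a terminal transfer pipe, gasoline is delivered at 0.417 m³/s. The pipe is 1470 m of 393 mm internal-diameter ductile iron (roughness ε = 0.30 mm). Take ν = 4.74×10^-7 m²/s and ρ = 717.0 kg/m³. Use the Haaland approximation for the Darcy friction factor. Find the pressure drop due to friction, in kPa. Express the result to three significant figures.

V = 4Q/(πD²) = 4·0.417/(π·0.393²) = 3.438 m/s
Re = VD/ν = 3.438·0.393/4.74×10^-7 = 2.85×10^6 → turbulent
ε/D = 0.30/393 = 7.63×10^-4
Haaland: f = 0.01856
h_f = f(L/D)V²/(2g) = 0.01856·(1470/0.393)·3.438²/(2·9.81) = 41.81 m
Δp = ρg·h_f = 717.0·9.81·41.81 = 294.1 kPa

Δp ≈ 294 kPa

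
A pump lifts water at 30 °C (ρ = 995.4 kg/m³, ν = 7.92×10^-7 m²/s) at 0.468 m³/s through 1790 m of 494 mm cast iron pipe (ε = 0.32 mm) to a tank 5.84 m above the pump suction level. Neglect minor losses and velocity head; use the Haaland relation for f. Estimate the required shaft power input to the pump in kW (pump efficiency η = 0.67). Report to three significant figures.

P_shaft ≈ 175 kW

V = 4Q/(πD²) = 2.442 m/s; Re = 1.52×10^6; ε/D = 6.48×10^-4; f = 0.01799
h_f = f(L/D)V²/2g = 19.81 m
Total head H = z + h_f = 5.84 + 19.81 = 25.65 m
P_hyd = ρgQH = 995.4·9.81·0.468·25.65 = 117.2 kW
P_shaft = P_hyd/η = 117.2/0.67 = 175.0 kW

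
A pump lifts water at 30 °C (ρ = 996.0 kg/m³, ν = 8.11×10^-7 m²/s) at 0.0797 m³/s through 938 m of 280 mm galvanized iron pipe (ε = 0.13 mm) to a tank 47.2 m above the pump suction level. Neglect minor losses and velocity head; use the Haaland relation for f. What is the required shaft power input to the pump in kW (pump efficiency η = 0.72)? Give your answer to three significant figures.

V = 4Q/(πD²) = 1.294 m/s; Re = 4.47×10^5; ε/D = 4.64×10^-4; f = 0.01744
h_f = f(L/D)V²/2g = 4.989 m
Total head H = z + h_f = 47.2 + 4.989 = 52.19 m
P_hyd = ρgQH = 996.0·9.81·0.0797·52.19 = 40.64 kW
P_shaft = P_hyd/η = 40.64/0.72 = 56.45 kW

P_shaft ≈ 56.4 kW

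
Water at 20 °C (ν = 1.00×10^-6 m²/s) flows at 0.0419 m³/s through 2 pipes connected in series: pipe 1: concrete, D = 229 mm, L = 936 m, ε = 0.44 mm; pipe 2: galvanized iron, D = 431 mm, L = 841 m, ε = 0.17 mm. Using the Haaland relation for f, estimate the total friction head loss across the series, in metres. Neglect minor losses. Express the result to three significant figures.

Pipe 1: V = 1.017 m/s, Re = 2.33×10^5, ε/D = 0.00192, f = 0.02392, h_1 = f(L/D)V²/2g = 5.156 m
Pipe 2: V = 0.2872 m/s, Re = 1.24×10^5, ε/D = 3.94×10^-4, f = 0.01907, h_2 = f(L/D)V²/2g = 0.1564 m
Series → Q common, losses add: H = Σh = 5.313 m

H ≈ 5.31 m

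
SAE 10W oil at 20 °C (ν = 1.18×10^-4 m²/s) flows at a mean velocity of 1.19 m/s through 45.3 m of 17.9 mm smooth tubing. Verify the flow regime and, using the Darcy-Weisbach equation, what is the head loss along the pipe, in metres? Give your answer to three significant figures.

Re = VD/ν = 1.19·0.01790/1.18×10^-4 = 181 → laminar (Re < 2300)
f = 64/Re = 0.3545
h_f = f(L/D)V²/(2g) = 0.3545·(45.3/0.01790)·1.19²/(2·9.81) = 64.76 m

h_f ≈ 64.8 m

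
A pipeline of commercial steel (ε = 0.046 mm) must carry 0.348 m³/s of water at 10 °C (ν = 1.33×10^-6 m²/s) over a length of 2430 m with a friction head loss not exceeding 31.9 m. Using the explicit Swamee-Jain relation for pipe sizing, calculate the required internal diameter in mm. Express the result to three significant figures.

D ≈ 407 mm

Swamee-Jain (Type III): D = 0.66·[ε^1.25·(LQ²/(gh_f))^4.75 + ν·Q^9.4·(L/(gh_f))^5.2]^0.04
LQ²/(gh_f) = 0.9404; L/(gh_f) = 7.765
Term 1 = ε^1.25·(…)^4.75 = 2.83×10^-6; Term 2 = ν·Q^9.4·(…)^5.2 = 2.78×10^-6
D = 0.66·(2.83×10^-6 + 2.78×10^-6)^0.04 = 0.4069 m = 407 mm
Check: V = 2.68 m/s, Re = 8.19×10^5, f = 0.01392, h_f = 30.4 m ≈ 31.9 m ✓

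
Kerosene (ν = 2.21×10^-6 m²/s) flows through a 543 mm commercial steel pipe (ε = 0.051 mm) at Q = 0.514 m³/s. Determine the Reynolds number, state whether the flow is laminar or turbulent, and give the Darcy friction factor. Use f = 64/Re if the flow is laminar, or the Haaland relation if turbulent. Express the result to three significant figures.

Re ≈ 5.45×10^5; turbulent; f ≈ 0.0141

V = 4Q/(πD²) = 2.220 m/s
Re = VD/ν = 2.220·0.543/2.21×10^-6 = 5.45×10^5
Re > 4000 → turbulent; ε/D = 9.39×10^-5
Haaland: f = 0.01405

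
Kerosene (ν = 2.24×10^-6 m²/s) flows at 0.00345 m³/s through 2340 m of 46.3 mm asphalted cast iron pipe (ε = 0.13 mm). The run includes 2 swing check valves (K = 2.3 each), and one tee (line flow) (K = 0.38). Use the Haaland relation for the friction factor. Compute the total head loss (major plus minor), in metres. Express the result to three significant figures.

H_L ≈ 309 m

V = 4Q/(πD²) = 2.049 m/s; V²/2g = 0.2140 m
Re = 4.24×10^4, ε/D = 0.00281 → f = 0.02843 (Haaland)
Major: h_f = f(L/D)·V²/2g = 0.02843·50540·0.2140 = 307.5 m
Minor: ΣK = 4.98; h_m = ΣK·V²/2g = 1.066 m
Total H_L = 307.5 + 1.066 = 308.6 m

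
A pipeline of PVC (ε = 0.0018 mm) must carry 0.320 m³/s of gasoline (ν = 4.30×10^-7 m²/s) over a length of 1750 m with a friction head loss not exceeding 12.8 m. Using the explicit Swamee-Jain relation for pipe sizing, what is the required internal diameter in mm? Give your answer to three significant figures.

Swamee-Jain (Type III): D = 0.66·[ε^1.25·(LQ²/(gh_f))^4.75 + ν·Q^9.4·(L/(gh_f))^5.2]^0.04
LQ²/(gh_f) = 1.427; L/(gh_f) = 13.94
Term 1 = ε^1.25·(…)^4.75 = 3.57×10^-7; Term 2 = ν·Q^9.4·(…)^5.2 = 8.54×10^-6
D = 0.66·(3.57×10^-7 + 8.54×10^-6)^0.04 = 0.4145 m = 414 mm
Check: V = 2.37 m/s, Re = 2.29×10^6, f = 0.01033, h_f = 12.5 m ≈ 12.8 m ✓

D ≈ 414 mm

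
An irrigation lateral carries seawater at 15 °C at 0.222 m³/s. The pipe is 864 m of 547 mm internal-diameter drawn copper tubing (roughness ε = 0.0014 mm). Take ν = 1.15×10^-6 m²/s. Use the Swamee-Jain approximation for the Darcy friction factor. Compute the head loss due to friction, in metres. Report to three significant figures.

h_f ≈ 0.962 m

V = 4Q/(πD²) = 4·0.222/(π·0.547²) = 0.9447 m/s
Re = VD/ν = 0.9447·0.547/1.15×10^-6 = 4.49×10^5 → turbulent
ε/D = 0.0014/547 = 2.56×10^-6
Swamee-Jain: f = 0.01338
h_f = f(L/D)V²/(2g) = 0.01338·(864/0.547)·0.9447²/(2·9.81) = 0.9615 m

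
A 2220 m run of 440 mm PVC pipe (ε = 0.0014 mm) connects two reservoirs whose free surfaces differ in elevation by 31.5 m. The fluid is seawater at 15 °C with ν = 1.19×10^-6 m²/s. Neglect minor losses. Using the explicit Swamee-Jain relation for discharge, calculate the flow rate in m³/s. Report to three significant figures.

Q ≈ 0.500 m³/s

Swamee-Jain (Type II): Q = -0.965·√(gD⁵h_f/L)·ln[ε/(3.7D) + √(3.17ν²L/(gD³h_f))]
√(gD⁵h_f/L) = √(9.81·0.440⁵·31.5/2220) = 0.04791
ε/(3.7D) = 8.60×10^-7; √(3.17ν²L/(gD³h_f)) = 1.95×10^-5
Q = -0.965·0.04791·ln(2.032×10^-5) = 0.4995 m³/s
Check: V = 3.29 m/s, Re = 1.21×10^6, f = 0.01133, h_f = 31.4 m ≈ 31.5 m ✓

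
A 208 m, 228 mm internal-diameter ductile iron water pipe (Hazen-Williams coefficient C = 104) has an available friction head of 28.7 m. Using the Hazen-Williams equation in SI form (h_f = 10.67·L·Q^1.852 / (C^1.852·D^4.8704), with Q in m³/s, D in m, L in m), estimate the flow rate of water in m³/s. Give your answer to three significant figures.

Q ≈ 0.204 m³/s

Rearranging: Q = [h_f·C^1.852·D^4.8704 / (10.67·L)]^(1/1.852)
Q = [28.7·104^1.852·0.228^4.8704 / (10.67·208)]^0.540 = 0.2037 m³/s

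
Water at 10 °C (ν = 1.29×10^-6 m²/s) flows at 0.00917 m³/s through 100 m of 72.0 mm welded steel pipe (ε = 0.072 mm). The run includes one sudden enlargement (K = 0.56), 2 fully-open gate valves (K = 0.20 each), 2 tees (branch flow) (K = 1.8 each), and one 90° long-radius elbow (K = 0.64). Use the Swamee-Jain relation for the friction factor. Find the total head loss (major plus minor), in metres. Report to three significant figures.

V = 4Q/(πD²) = 2.252 m/s; V²/2g = 0.2585 m
Re = 1.26×10^5, ε/D = 0.00100 → f = 0.02190 (Swamee-Jain)
Major: h_f = f(L/D)·V²/2g = 0.02190·1389·0.2585 = 7.863 m
Minor: ΣK = 5.20; h_m = ΣK·V²/2g = 1.344 m
Total H_L = 7.863 + 1.344 = 9.208 m

H_L ≈ 9.21 m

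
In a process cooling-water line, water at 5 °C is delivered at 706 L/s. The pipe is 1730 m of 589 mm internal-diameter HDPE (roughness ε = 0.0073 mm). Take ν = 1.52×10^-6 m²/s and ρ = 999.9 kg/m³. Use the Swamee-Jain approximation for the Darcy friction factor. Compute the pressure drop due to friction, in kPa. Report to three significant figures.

Δp ≈ 117 kPa

V = 4Q/(πD²) = 4·0.706/(π·0.589²) = 2.591 m/s
Re = VD/ν = 2.591·0.589/1.52×10^-6 = 1.00×10^6 → turbulent
ε/D = 0.0073/589 = 1.24×10^-5
Swamee-Jain: f = 0.01190
h_f = f(L/D)V²/(2g) = 0.01190·(1730/0.589)·2.591²/(2·9.81) = 11.96 m
Δp = ρg·h_f = 999.9·9.81·11.96 = 117.3 kPa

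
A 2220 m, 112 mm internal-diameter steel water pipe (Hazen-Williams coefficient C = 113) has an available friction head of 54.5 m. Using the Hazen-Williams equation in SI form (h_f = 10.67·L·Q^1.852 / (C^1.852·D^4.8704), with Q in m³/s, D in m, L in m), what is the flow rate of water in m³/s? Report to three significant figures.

Q ≈ 0.0134 m³/s

Rearranging: Q = [h_f·C^1.852·D^4.8704 / (10.67·L)]^(1/1.852)
Q = [54.5·113^1.852·0.112^4.8704 / (10.67·2220)]^0.540 = 0.01343 m³/s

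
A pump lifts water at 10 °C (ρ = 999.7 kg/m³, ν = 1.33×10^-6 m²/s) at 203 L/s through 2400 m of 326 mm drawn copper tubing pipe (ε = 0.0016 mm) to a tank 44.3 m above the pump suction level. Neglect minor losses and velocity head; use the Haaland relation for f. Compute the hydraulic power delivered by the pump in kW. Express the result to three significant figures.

V = 4Q/(πD²) = 2.432 m/s; Re = 5.96×10^5; ε/D = 4.91×10^-6; f = 0.01272
h_f = f(L/D)V²/2g = 28.24 m
Total head H = z + h_f = 44.3 + 28.24 = 72.54 m
P_hyd = ρgQH = 999.7·9.81·0.203·72.54 = 144.4 kW

P_hyd ≈ 144 kW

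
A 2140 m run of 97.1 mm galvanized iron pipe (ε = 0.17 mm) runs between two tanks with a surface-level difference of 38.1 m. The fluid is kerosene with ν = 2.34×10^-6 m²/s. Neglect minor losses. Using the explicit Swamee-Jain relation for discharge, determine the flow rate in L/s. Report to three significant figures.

Swamee-Jain (Type II): Q = -0.965·√(gD⁵h_f/L)·ln[ε/(3.7D) + √(3.17ν²L/(gD³h_f))]
√(gD⁵h_f/L) = √(9.81·0.0971⁵·38.1/2140) = 0.001228
ε/(3.7D) = 4.73×10^-4; √(3.17ν²L/(gD³h_f)) = 3.29×10^-4
Q = -0.965·0.001228·ln(8.027×10^-4) = 0.008445 m³/s
Check: V = 1.14 m/s, Re = 4.73×10^4, f = 0.02633, h_f = 38.5 m ≈ 38.1 m ✓

Q ≈ 8.45 L/s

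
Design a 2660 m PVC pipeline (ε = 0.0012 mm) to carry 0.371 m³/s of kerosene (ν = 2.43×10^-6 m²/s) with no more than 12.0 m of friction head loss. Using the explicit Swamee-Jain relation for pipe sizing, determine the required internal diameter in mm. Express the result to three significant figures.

D ≈ 519 mm

Swamee-Jain (Type III): D = 0.66·[ε^1.25·(LQ²/(gh_f))^4.75 + ν·Q^9.4·(L/(gh_f))^5.2]^0.04
LQ²/(gh_f) = 3.110; L/(gh_f) = 22.60
Term 1 = ε^1.25·(…)^4.75 = 8.70×10^-6; Term 2 = ν·Q^9.4·(…)^5.2 = 0.00239
D = 0.66·(8.70×10^-6 + 0.00239)^0.04 = 0.5185 m = 519 mm
Check: V = 1.76 m/s, Re = 3.75×10^5, f = 0.01382, h_f = 11.2 m ≈ 12.0 m ✓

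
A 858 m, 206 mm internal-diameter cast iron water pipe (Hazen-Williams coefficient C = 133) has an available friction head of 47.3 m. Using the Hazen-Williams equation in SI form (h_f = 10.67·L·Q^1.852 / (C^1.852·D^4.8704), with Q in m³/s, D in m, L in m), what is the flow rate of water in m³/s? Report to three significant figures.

Q ≈ 0.122 m³/s

Rearranging: Q = [h_f·C^1.852·D^4.8704 / (10.67·L)]^(1/1.852)
Q = [47.3·133^1.852·0.206^4.8704 / (10.67·858)]^0.540 = 0.1215 m³/s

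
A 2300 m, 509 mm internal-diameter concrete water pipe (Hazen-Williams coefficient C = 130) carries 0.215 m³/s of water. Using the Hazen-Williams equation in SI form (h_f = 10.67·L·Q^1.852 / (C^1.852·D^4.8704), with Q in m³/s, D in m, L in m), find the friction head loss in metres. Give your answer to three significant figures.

h_f ≈ 4.64 m

h_f = 10.67·2300·0.215^1.852 / (130^1.852·0.509^4.8704) = 4.645 m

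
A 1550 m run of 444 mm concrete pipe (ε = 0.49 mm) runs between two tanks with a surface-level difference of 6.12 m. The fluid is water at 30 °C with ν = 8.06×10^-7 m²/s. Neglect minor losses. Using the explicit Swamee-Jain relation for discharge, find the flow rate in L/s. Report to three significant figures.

Q ≈ 201 L/s

Swamee-Jain (Type II): Q = -0.965·√(gD⁵h_f/L)·ln[ε/(3.7D) + √(3.17ν²L/(gD³h_f))]
√(gD⁵h_f/L) = √(9.81·0.444⁵·6.12/1550) = 0.02585
ε/(3.7D) = 2.98×10^-4; √(3.17ν²L/(gD³h_f)) = 2.46×10^-5
Q = -0.965·0.02585·ln(3.229×10^-4) = 0.2005 m³/s
Check: V = 1.30 m/s, Re = 7.13×10^5, f = 0.02061, h_f = 6.15 m ≈ 6.12 m ✓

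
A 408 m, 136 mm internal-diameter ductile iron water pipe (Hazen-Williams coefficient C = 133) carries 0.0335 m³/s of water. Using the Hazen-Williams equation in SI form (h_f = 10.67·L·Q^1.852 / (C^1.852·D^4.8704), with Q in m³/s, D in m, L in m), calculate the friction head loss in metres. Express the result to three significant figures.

h_f = 10.67·408·0.0335^1.852 / (133^1.852·0.136^4.8704) = 15.63 m

h_f ≈ 15.6 m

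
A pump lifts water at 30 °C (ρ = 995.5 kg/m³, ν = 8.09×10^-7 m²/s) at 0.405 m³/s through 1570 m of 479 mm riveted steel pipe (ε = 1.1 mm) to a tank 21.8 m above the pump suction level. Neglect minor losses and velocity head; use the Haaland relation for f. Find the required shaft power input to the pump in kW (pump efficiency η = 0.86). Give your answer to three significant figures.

V = 4Q/(πD²) = 2.247 m/s; Re = 1.33×10^6; ε/D = 0.00230; f = 0.02447
h_f = f(L/D)V²/2g = 20.64 m
Total head H = z + h_f = 21.8 + 20.64 = 42.44 m
P_hyd = ρgQH = 995.5·9.81·0.405·42.44 = 167.9 kW
P_shaft = P_hyd/η = 167.9/0.86 = 195.2 kW

P_shaft ≈ 195 kW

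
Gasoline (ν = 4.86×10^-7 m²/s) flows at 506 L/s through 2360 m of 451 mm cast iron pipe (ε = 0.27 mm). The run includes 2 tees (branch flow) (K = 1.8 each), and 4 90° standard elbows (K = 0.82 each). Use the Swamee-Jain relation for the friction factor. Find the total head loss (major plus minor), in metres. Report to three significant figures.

H_L ≈ 50.6 m

V = 4Q/(πD²) = 3.167 m/s; V²/2g = 0.5113 m
Re = 2.94×10^6, ε/D = 5.99×10^-4 → f = 0.01760 (Swamee-Jain)
Major: h_f = f(L/D)·V²/2g = 0.01760·5233·0.5113 = 47.11 m
Minor: ΣK = 6.88; h_m = ΣK·V²/2g = 3.518 m
Total H_L = 47.11 + 3.518 = 50.62 m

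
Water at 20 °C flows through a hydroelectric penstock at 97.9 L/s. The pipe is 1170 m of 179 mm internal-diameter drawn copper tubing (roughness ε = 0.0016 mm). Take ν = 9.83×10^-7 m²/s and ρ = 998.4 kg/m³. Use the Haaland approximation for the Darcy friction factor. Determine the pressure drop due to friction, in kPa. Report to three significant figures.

V = 4Q/(πD²) = 4·0.0979/(π·0.179²) = 3.890 m/s
Re = VD/ν = 3.890·0.179/9.83×10^-7 = 7.08×10^5 → turbulent
ε/D = 0.0016/179 = 8.94×10^-6
Haaland: f = 0.01241
h_f = f(L/D)V²/(2g) = 0.01241·(1170/0.179)·3.890²/(2·9.81) = 62.59 m
Δp = ρg·h_f = 998.4·9.81·62.59 = 613.0 kPa

Δp ≈ 613 kPa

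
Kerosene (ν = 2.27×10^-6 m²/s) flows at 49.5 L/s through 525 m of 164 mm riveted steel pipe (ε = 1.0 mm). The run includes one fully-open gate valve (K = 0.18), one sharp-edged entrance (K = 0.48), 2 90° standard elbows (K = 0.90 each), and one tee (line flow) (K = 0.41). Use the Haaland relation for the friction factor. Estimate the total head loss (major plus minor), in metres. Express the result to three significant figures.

V = 4Q/(πD²) = 2.343 m/s; V²/2g = 0.2799 m
Re = 1.69×10^5, ε/D = 0.00610 → f = 0.03279 (Haaland)
Major: h_f = f(L/D)·V²/2g = 0.03279·3201·0.2799 = 29.38 m
Minor: ΣK = 2.87; h_m = ΣK·V²/2g = 0.8032 m
Total H_L = 29.38 + 0.8032 = 30.18 m

H_L ≈ 30.2 m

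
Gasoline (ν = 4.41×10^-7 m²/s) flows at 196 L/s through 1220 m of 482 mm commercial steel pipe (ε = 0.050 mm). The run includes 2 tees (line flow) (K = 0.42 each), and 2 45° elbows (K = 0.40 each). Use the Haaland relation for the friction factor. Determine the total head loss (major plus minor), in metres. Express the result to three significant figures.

V = 4Q/(πD²) = 1.074 m/s; V²/2g = 0.05881 m
Re = 1.17×10^6, ε/D = 1.04×10^-4 → f = 0.01322 (Haaland)
Major: h_f = f(L/D)·V²/2g = 0.01322·2531·0.05881 = 1.968 m
Minor: ΣK = 1.64; h_m = ΣK·V²/2g = 0.09645 m
Total H_L = 1.968 + 0.09645 = 2.064 m

H_L ≈ 2.06 m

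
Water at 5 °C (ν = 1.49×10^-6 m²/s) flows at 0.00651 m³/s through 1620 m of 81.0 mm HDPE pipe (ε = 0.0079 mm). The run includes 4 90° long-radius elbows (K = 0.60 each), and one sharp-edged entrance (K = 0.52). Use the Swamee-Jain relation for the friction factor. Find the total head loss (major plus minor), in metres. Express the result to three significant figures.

H_L ≈ 32.5 m

V = 4Q/(πD²) = 1.263 m/s; V²/2g = 0.08135 m
Re = 6.87×10^4, ε/D = 9.75×10^-5 → f = 0.01982 (Swamee-Jain)
Major: h_f = f(L/D)·V²/2g = 0.01982·20000·0.08135 = 32.25 m
Minor: ΣK = 2.92; h_m = ΣK·V²/2g = 0.2375 m
Total H_L = 32.25 + 0.2375 = 32.49 m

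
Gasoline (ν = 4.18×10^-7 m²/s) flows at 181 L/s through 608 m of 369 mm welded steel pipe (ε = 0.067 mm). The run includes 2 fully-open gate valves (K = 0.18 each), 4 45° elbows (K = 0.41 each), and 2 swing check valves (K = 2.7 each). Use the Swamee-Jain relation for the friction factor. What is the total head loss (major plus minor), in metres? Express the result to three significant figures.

V = 4Q/(πD²) = 1.693 m/s; V²/2g = 0.1460 m
Re = 1.49×10^6, ε/D = 1.82×10^-4 → f = 0.01426 (Swamee-Jain)
Major: h_f = f(L/D)·V²/2g = 0.01426·1648·0.1460 = 3.431 m
Minor: ΣK = 7.40; h_m = ΣK·V²/2g = 1.080 m
Total H_L = 3.431 + 1.080 = 4.511 m

H_L ≈ 4.51 m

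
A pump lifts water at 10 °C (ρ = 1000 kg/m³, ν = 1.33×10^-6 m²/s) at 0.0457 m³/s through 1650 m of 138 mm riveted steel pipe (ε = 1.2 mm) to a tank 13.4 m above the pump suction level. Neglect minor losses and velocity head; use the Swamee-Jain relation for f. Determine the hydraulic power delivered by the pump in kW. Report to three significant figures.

V = 4Q/(πD²) = 3.055 m/s; Re = 3.17×10^5; ε/D = 0.00870; f = 0.03650
h_f = f(L/D)V²/2g = 207.6 m
Total head H = z + h_f = 13.4 + 207.6 = 221.0 m
P_hyd = ρgQH = 1000·9.81·0.0457·221.0 = 99.10 kW

P_hyd ≈ 99.1 kW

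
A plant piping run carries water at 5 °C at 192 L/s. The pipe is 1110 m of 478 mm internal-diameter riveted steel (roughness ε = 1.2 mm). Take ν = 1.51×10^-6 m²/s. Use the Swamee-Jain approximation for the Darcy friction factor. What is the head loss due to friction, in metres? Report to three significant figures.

h_f ≈ 3.45 m

V = 4Q/(πD²) = 4·0.192/(π·0.478²) = 1.070 m/s
Re = VD/ν = 1.070·0.478/1.51×10^-6 = 3.39×10^5 → turbulent
ε/D = 1.2/478 = 0.00251
Swamee-Jain: f = 0.02550
h_f = f(L/D)V²/(2g) = 0.02550·(1110/0.478)·1.070²/(2·9.81) = 3.455 m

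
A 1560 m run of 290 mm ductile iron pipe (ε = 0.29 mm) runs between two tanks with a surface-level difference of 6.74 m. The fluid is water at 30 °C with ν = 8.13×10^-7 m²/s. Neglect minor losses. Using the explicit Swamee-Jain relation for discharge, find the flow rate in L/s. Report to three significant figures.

Q ≈ 72.5 L/s

Swamee-Jain (Type II): Q = -0.965·√(gD⁵h_f/L)·ln[ε/(3.7D) + √(3.17ν²L/(gD³h_f))]
√(gD⁵h_f/L) = √(9.81·0.290⁵·6.74/1560) = 0.009324
ε/(3.7D) = 2.70×10^-4; √(3.17ν²L/(gD³h_f)) = 4.50×10^-5
Q = -0.965·0.009324·ln(3.153×10^-4) = 0.07254 m³/s
Check: V = 1.10 m/s, Re = 3.92×10^5, f = 0.02052, h_f = 6.79 m ≈ 6.74 m ✓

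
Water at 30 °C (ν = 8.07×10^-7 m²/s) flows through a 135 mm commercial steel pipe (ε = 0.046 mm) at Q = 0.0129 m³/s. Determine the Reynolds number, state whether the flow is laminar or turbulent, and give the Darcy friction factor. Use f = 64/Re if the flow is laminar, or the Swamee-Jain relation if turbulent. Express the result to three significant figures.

V = 4Q/(πD²) = 0.9012 m/s
Re = VD/ν = 0.9012·0.135/8.07×10^-7 = 1.51×10^5
Re > 4000 → turbulent; ε/D = 3.41×10^-4
Swamee-Jain: f = 0.01864

Re ≈ 1.51×10^5; turbulent; f ≈ 0.0186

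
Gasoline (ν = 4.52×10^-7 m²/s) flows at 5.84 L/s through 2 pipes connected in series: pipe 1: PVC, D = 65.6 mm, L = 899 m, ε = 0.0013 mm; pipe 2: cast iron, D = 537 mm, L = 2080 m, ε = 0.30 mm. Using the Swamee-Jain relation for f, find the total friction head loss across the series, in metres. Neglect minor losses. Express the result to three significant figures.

Pipe 1: V = 1.728 m/s, Re = 2.51×10^5, ε/D = 1.98×10^-5, f = 0.01508, h_1 = f(L/D)V²/2g = 31.44 m
Pipe 2: V = 0.02579 m/s, Re = 3.06×10^4, ε/D = 5.59×10^-4, f = 0.02489, h_2 = f(L/D)V²/2g = 0.003267 m
Series → Q common, losses add: H = Σh = 31.44 m

H ≈ 31.4 m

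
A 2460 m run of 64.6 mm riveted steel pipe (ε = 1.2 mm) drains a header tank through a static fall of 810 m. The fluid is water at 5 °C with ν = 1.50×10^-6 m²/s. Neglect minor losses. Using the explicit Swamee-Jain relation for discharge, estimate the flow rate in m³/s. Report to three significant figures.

Q ≈ 0.00971 m³/s

Swamee-Jain (Type II): Q = -0.965·√(gD⁵h_f/L)·ln[ε/(3.7D) + √(3.17ν²L/(gD³h_f))]
√(gD⁵h_f/L) = √(9.81·0.0646⁵·810/2460) = 0.001906
ε/(3.7D) = 0.00502; √(3.17ν²L/(gD³h_f)) = 9.05×10^-5
Q = -0.965·0.001906·ln(0.005111) = 0.009706 m³/s
Check: V = 2.96 m/s, Re = 1.28×10^5, f = 0.04781, h_f = 814 m ≈ 810 m ✓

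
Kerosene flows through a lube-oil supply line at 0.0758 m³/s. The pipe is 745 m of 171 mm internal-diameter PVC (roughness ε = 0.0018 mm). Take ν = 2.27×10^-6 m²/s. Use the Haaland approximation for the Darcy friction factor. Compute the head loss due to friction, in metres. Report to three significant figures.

V = 4Q/(πD²) = 4·0.0758/(π·0.171²) = 3.301 m/s
Re = VD/ν = 3.301·0.171/2.27×10^-6 = 2.49×10^5 → turbulent
ε/D = 0.0018/171 = 1.05×10^-5
Haaland: f = 0.01494
h_f = f(L/D)V²/(2g) = 0.01494·(745/0.171)·3.301²/(2·9.81) = 36.13 m

h_f ≈ 36.1 m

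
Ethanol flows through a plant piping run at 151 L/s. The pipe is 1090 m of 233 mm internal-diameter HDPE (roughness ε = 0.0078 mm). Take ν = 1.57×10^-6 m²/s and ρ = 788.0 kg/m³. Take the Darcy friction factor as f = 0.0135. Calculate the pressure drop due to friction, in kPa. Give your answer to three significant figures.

Δp ≈ 312 kPa

V = 4Q/(πD²) = 4·0.151/(π·0.233²) = 3.541 m/s
h_f = f(L/D)V²/(2g) = 0.01350·(1090/0.233)·3.541²/(2·9.81) = 40.37 m
Δp = ρg·h_f = 788.0·9.81·40.37 = 312.1 kPa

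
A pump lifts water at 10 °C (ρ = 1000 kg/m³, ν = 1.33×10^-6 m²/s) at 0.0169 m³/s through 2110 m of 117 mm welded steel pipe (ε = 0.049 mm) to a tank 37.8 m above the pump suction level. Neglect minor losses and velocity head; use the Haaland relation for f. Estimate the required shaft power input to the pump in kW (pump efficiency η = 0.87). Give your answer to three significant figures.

P_shaft ≈ 15.4 kW

V = 4Q/(πD²) = 1.572 m/s; Re = 1.38×10^5; ε/D = 4.19×10^-4; f = 0.01893
h_f = f(L/D)V²/2g = 42.98 m
Total head H = z + h_f = 37.8 + 42.98 = 80.78 m
P_hyd = ρgQH = 1000·9.81·0.0169·80.78 = 13.39 kW
P_shaft = P_hyd/η = 13.39/0.87 = 15.39 kW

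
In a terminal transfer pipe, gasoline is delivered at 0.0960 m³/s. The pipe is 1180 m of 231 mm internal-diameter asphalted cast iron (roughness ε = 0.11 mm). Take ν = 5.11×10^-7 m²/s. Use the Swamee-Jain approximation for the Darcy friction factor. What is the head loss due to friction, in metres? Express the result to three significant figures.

V = 4Q/(πD²) = 4·0.0960/(π·0.231²) = 2.291 m/s
Re = VD/ν = 2.291·0.231/5.11×10^-7 = 1.04×10^6 → turbulent
ε/D = 0.11/231 = 4.76×10^-4
Swamee-Jain: f = 0.01712
h_f = f(L/D)V²/(2g) = 0.01712·(1180/0.231)·2.291²/(2·9.81) = 23.39 m

h_f ≈ 23.4 m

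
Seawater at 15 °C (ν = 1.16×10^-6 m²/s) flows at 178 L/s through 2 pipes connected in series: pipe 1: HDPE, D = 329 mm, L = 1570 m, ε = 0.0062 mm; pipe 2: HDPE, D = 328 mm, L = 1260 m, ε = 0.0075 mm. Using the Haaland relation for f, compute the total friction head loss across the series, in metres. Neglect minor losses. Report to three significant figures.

Pipe 1: V = 2.094 m/s, Re = 5.94×10^5, ε/D = 1.88×10^-5, f = 0.01292, h_1 = f(L/D)V²/2g = 13.78 m
Pipe 2: V = 2.107 m/s, Re = 5.96×10^5, ε/D = 2.29×10^-5, f = 0.01297, h_2 = f(L/D)V²/2g = 11.27 m
Series → Q common, losses add: H = Σh = 25.05 m

H ≈ 25.0 m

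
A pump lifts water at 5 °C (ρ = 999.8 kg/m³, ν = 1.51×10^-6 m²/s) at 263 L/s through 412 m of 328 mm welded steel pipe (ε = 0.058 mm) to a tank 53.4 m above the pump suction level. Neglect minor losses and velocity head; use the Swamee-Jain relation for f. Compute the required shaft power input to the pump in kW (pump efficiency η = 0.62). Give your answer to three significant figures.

P_shaft ≈ 261 kW

V = 4Q/(πD²) = 3.113 m/s; Re = 6.76×10^5; ε/D = 1.77×10^-4; f = 0.01491
h_f = f(L/D)V²/2g = 9.245 m
Total head H = z + h_f = 53.4 + 9.245 = 62.65 m
P_hyd = ρgQH = 999.8·9.81·0.263·62.65 = 161.6 kW
P_shaft = P_hyd/η = 161.6/0.62 = 260.6 kW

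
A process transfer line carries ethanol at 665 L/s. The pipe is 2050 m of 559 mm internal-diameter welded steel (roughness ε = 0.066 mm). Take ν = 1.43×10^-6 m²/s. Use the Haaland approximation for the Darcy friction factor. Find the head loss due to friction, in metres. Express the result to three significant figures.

V = 4Q/(πD²) = 4·0.665/(π·0.559²) = 2.710 m/s
Re = VD/ν = 2.710·0.559/1.43×10^-6 = 1.06×10^6 → turbulent
ε/D = 0.066/559 = 1.18×10^-4
Haaland: f = 0.01353
h_f = f(L/D)V²/(2g) = 0.01353·(2050/0.559)·2.710²/(2·9.81) = 18.57 m

h_f ≈ 18.6 m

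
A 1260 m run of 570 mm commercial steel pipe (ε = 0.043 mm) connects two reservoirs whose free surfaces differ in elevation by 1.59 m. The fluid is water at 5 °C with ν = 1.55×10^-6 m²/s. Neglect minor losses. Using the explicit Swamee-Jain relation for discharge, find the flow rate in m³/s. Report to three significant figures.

Swamee-Jain (Type II): Q = -0.965·√(gD⁵h_f/L)·ln[ε/(3.7D) + √(3.17ν²L/(gD³h_f))]
√(gD⁵h_f/L) = √(9.81·0.570⁵·1.59/1260) = 0.02729
ε/(3.7D) = 2.04×10^-5; √(3.17ν²L/(gD³h_f)) = 5.76×10^-5
Q = -0.965·0.02729·ln(7.803×10^-5) = 0.2491 m³/s
Check: V = 0.976 m/s, Re = 3.59×10^5, f = 0.01481, h_f = 1.59 m ≈ 1.59 m ✓

Q ≈ 0.249 m³/s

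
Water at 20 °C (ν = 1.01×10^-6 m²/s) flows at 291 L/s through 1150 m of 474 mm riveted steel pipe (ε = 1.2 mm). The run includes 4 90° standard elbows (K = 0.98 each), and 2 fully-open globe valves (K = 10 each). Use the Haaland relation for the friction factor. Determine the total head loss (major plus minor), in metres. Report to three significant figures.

V = 4Q/(πD²) = 1.649 m/s; V²/2g = 0.1386 m
Re = 7.74×10^5, ε/D = 0.00253 → f = 0.02519 (Haaland)
Major: h_f = f(L/D)·V²/2g = 0.02519·2426·0.1386 = 8.471 m
Minor: ΣK = 23.9; h_m = ΣK·V²/2g = 3.316 m
Total H_L = 8.471 + 3.316 = 11.79 m

H_L ≈ 11.8 m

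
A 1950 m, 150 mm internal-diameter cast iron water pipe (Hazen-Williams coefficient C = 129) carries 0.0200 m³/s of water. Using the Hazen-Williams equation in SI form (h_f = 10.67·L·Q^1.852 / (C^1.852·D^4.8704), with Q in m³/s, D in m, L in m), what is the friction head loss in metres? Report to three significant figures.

h_f ≈ 18.9 m

h_f = 10.67·1950·0.0200^1.852 / (129^1.852·0.150^4.8704) = 18.87 m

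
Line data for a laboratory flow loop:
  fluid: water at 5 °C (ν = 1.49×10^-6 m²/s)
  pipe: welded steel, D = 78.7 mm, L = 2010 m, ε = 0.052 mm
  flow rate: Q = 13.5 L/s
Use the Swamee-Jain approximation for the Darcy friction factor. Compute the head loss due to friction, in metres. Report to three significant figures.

V = 4Q/(πD²) = 4·0.0135/(π·0.0787²) = 2.775 m/s
Re = VD/ν = 2.775·0.0787/1.49×10^-6 = 1.47×10^5 → turbulent
ε/D = 0.052/78.7 = 6.61×10^-4
Swamee-Jain: f = 0.02026
h_f = f(L/D)V²/(2g) = 0.02026·(2010/0.0787)·2.775²/(2·9.81) = 203.1 m

h_f ≈ 203 m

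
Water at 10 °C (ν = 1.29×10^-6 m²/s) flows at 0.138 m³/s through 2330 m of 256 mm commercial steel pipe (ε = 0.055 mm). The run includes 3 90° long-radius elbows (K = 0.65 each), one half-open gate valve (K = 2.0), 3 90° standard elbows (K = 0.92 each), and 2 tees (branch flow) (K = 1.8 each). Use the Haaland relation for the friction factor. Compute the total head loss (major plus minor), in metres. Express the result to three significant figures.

H_L ≈ 55.0 m

V = 4Q/(πD²) = 2.681 m/s; V²/2g = 0.3664 m
Re = 5.32×10^5, ε/D = 2.15×10^-4 → f = 0.01535 (Haaland)
Major: h_f = f(L/D)·V²/2g = 0.01535·9102·0.3664 = 51.19 m
Minor: ΣK = 10.3; h_m = ΣK·V²/2g = 3.777 m
Total H_L = 51.19 + 3.777 = 54.97 m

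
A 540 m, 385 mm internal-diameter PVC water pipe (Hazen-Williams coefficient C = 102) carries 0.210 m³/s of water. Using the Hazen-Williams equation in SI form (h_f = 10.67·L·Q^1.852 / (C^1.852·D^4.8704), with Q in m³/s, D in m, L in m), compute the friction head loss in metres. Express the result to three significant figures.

h_f = 10.67·540·0.210^1.852 / (102^1.852·0.385^4.8704) = 6.373 m

h_f ≈ 6.37 m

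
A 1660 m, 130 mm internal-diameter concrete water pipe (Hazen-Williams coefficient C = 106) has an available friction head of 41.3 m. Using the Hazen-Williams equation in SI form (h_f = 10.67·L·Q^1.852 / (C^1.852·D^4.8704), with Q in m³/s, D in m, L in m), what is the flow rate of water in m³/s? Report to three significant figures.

Q ≈ 0.0188 m³/s

Rearranging: Q = [h_f·C^1.852·D^4.8704 / (10.67·L)]^(1/1.852)
Q = [41.3·106^1.852·0.130^4.8704 / (10.67·1660)]^0.540 = 0.01878 m³/s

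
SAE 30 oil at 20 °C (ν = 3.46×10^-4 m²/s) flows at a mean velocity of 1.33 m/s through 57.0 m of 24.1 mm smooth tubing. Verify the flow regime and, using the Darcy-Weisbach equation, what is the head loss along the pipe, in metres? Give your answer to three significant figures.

Re = VD/ν = 1.33·0.02410/3.46×10^-4 = 92.6 → laminar (Re < 2300)
f = 64/Re = 0.6909
h_f = f(L/D)V²/(2g) = 0.6909·(57.0/0.02410)·1.33²/(2·9.81) = 147.3 m

h_f ≈ 147 m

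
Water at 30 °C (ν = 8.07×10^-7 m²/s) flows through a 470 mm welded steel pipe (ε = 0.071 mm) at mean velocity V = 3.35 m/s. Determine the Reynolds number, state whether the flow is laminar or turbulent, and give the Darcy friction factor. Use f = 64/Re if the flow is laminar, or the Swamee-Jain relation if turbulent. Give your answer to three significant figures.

Re = VD/ν = 3.350·0.470/8.07×10^-7 = 1.95×10^6
Re > 4000 → turbulent; ε/D = 1.51×10^-4
Swamee-Jain: f = 0.01369

Re ≈ 1.95×10^6; turbulent; f ≈ 0.0137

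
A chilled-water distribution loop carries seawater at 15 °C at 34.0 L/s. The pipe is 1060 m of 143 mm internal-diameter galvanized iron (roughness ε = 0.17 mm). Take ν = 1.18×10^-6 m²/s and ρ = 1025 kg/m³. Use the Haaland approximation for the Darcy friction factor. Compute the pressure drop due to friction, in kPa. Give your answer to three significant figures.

V = 4Q/(πD²) = 4·0.0340/(π·0.143²) = 2.117 m/s
Re = VD/ν = 2.117·0.143/1.18×10^-6 = 2.57×10^5 → turbulent
ε/D = 0.17/143 = 0.00119
Haaland: f = 0.02141
h_f = f(L/D)V²/(2g) = 0.02141·(1060/0.143)·2.117²/(2·9.81) = 36.24 m
Δp = ρg·h_f = 1025·9.81·36.24 = 364.5 kPa

Δp ≈ 364 kPa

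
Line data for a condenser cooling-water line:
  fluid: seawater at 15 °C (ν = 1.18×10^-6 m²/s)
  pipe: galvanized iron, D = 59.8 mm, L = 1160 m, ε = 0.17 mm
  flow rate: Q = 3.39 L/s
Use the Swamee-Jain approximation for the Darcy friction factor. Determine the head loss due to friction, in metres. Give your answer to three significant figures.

V = 4Q/(πD²) = 4·0.00339/(π·0.0598²) = 1.207 m/s
Re = VD/ν = 1.207·0.0598/1.18×10^-6 = 6.12×10^4 → turbulent
ε/D = 0.17/59.8 = 0.00284
Swamee-Jain: f = 0.02818
h_f = f(L/D)V²/(2g) = 0.02818·(1160/0.0598)·1.207²/(2·9.81) = 40.59 m

h_f ≈ 40.6 m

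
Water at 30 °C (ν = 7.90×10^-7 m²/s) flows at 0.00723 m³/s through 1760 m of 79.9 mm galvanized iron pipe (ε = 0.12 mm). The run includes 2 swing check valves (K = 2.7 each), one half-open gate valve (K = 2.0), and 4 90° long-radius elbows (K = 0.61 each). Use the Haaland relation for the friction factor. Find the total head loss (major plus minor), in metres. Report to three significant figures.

V = 4Q/(πD²) = 1.442 m/s; V²/2g = 0.1060 m
Re = 1.46×10^5, ε/D = 0.00150 → f = 0.02305 (Haaland)
Major: h_f = f(L/D)·V²/2g = 0.02305·22028·0.1060 = 53.81 m
Minor: ΣK = 9.84; h_m = ΣK·V²/2g = 1.043 m
Total H_L = 53.81 + 1.043 = 54.86 m

H_L ≈ 54.9 m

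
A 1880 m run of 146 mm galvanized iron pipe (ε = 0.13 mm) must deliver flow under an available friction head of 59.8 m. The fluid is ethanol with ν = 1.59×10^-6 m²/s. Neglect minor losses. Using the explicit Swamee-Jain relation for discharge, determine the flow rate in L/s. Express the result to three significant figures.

Q ≈ 35.2 L/s

Swamee-Jain (Type II): Q = -0.965·√(gD⁵h_f/L)·ln[ε/(3.7D) + √(3.17ν²L/(gD³h_f))]
√(gD⁵h_f/L) = √(9.81·0.146⁵·59.8/1880) = 0.004550
ε/(3.7D) = 2.41×10^-4; √(3.17ν²L/(gD³h_f)) = 9.08×10^-5
Q = -0.965·0.004550·ln(3.315×10^-4) = 0.03518 m³/s
Check: V = 2.10 m/s, Re = 1.93×10^5, f = 0.02080, h_f = 60.3 m ≈ 59.8 m ✓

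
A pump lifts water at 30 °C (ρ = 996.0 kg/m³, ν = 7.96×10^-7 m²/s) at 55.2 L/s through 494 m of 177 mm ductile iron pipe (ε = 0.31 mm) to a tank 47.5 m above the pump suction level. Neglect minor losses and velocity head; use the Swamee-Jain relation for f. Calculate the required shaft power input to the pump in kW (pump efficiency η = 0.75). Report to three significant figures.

P_shaft ≈ 46.1 kW

V = 4Q/(πD²) = 2.243 m/s; Re = 4.99×10^5; ε/D = 0.00175; f = 0.02313
h_f = f(L/D)V²/2g = 16.56 m
Total head H = z + h_f = 47.5 + 16.56 = 64.06 m
P_hyd = ρgQH = 996.0·9.81·0.0552·64.06 = 34.55 kW
P_shaft = P_hyd/η = 34.55/0.75 = 46.07 kW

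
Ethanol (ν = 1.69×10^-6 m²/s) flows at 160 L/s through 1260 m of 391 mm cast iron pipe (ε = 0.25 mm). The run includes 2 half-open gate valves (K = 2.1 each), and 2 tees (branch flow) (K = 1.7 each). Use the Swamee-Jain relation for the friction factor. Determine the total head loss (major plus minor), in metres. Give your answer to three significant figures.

H_L ≈ 6.25 m

V = 4Q/(πD²) = 1.333 m/s; V²/2g = 0.09050 m
Re = 3.08×10^5, ε/D = 6.39×10^-4 → f = 0.01905 (Swamee-Jain)
Major: h_f = f(L/D)·V²/2g = 0.01905·3223·0.09050 = 5.557 m
Minor: ΣK = 7.60; h_m = ΣK·V²/2g = 0.6878 m
Total H_L = 5.557 + 0.6878 = 6.245 m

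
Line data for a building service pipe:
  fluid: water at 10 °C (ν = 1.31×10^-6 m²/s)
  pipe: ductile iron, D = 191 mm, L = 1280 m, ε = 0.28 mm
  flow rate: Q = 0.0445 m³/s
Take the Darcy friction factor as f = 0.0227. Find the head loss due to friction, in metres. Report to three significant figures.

V = 4Q/(πD²) = 4·0.0445/(π·0.191²) = 1.553 m/s
h_f = f(L/D)V²/(2g) = 0.02270·(1280/0.191)·1.553²/(2·9.81) = 18.70 m

h_f ≈ 18.7 m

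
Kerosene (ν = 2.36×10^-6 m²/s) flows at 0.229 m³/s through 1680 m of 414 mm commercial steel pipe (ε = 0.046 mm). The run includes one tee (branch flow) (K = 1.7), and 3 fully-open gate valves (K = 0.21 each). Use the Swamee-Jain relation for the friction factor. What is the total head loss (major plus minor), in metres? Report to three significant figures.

V = 4Q/(πD²) = 1.701 m/s; V²/2g = 0.1475 m
Re = 2.98×10^5, ε/D = 1.11×10^-4 → f = 0.01555 (Swamee-Jain)
Major: h_f = f(L/D)·V²/2g = 0.01555·4058·0.1475 = 9.309 m
Minor: ΣK = 2.33; h_m = ΣK·V²/2g = 0.3437 m
Total H_L = 9.309 + 0.3437 = 9.653 m

H_L ≈ 9.65 m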